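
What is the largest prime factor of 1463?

19

1463 = 7 · 209
209 = 11 · 19
19 is prime.
So 1463 = 7 · 11 · 19; the largest prime factor is 19.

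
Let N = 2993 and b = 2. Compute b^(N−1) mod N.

2^1 ≡ 2 (mod 2993)
2^2 ≡ 2^2 = 4 ≡ 4 (mod 2993)
2^4 ≡ 4^2 = 16 ≡ 16 (mod 2993)
2^8 ≡ 16^2 = 256 ≡ 256 (mod 2993)
2^16 ≡ 256^2 = 65536 ≡ 2683 (mod 2993)
2^32 ≡ 2683^2 = 7198489 ≡ 324 (mod 2993)
2^64 ≡ 324^2 = 104976 ≡ 221 (mod 2993)
2^128 ≡ 221^2 = 48841 ≡ 953 (mod 2993)
2^256 ≡ 953^2 = 908209 ≡ 1330 (mod 2993)
2^512 ≡ 1330^2 = 1768900 ≡ 37 (mod 2993)
2^1024 ≡ 37^2 = 1369 ≡ 1369 (mod 2993)
2^2048 ≡ 1369^2 = 1874161 ≡ 543 (mod 2993)
2992 = 2048 + 512 + 256 + 128 + 32 + 16 in binary powers of 2.
So 2^2992 ≡ 543 · 37 · 1330 · 953 · 324 · 2683 ≡ 1841 (mod 2993).
Since 1841 ≠ 1, base 2 is a Fermat witness: 2993 is composite.

1841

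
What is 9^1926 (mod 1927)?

9^1 ≡ 9 (mod 1927)
9^2 ≡ 9^2 = 81 ≡ 81 (mod 1927)
9^4 ≡ 81^2 = 6561 ≡ 780 (mod 1927)
9^8 ≡ 780^2 = 608400 ≡ 1395 (mod 1927)
9^16 ≡ 1395^2 = 1946025 ≡ 1682 (mod 1927)
9^32 ≡ 1682^2 = 2829124 ≡ 288 (mod 1927)
9^64 ≡ 288^2 = 82944 ≡ 83 (mod 1927)
9^128 ≡ 83^2 = 6889 ≡ 1108 (mod 1927)
9^256 ≡ 1108^2 = 1227664 ≡ 165 (mod 1927)
9^512 ≡ 165^2 = 27225 ≡ 247 (mod 1927)
9^1024 ≡ 247^2 = 61009 ≡ 1272 (mod 1927)
1926 = 1024 + 512 + 256 + 128 + 4 + 2 in binary powers of 2.
So 9^1926 ≡ 1272 · 247 · 165 · 1108 · 780 · 81 ≡ 286 (mod 1927).
Since 286 ≠ 1, base 9 is a Fermat witness: 1927 is composite.

286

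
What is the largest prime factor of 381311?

381311 = 7 · 54473
54473 = 19 · 2867
2867 = 47 · 61
61 is prime.
So 381311 = 7 · 19 · 47 · 61; the largest prime factor is 61.

61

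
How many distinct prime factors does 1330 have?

1330 = 2 · 665
665 = 5 · 133
133 = 7 · 19
1330 = 2 · 5 · 7 · 19, which has 4 distinct prime factors.

4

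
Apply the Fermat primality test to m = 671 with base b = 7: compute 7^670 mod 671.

353

7^1 ≡ 7 (mod 671)
7^2 ≡ 7^2 = 49 ≡ 49 (mod 671)
7^4 ≡ 49^2 = 2401 ≡ 388 (mod 671)
7^8 ≡ 388^2 = 150544 ≡ 240 (mod 671)
7^16 ≡ 240^2 = 57600 ≡ 565 (mod 671)
7^32 ≡ 565^2 = 319225 ≡ 500 (mod 671)
7^64 ≡ 500^2 = 250000 ≡ 388 (mod 671)
7^128 ≡ 388^2 = 150544 ≡ 240 (mod 671)
7^256 ≡ 240^2 = 57600 ≡ 565 (mod 671)
7^512 ≡ 565^2 = 319225 ≡ 500 (mod 671)
670 = 512 + 128 + 16 + 8 + 4 + 2 in binary powers of 2.
So 7^670 ≡ 500 · 240 · 565 · 240 · 388 · 49 ≡ 353 (mod 671).
Since 353 ≠ 1, base 7 is a Fermat witness: 671 is composite.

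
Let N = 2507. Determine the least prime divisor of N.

2507 is odd.
Digit sum 14, not divisible by 3.
Ends in 7: not divisible by 5.
7: 2507 = 7·358 + 1
11: 2507 = 11·227 + 10
13: 2507 = 13·192 + 11
17: 2507 = 17·147 + 8
19: 2507 = 19·131 + 18
23: 2507 = 23·109

23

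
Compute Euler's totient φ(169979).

160776

Factor: 169979 = 43 · 59 · 67.
φ(169979) = (43−1) · (59−1) · (67−1) = 42 · 58 · 66 = 160776.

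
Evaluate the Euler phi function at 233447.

Factor: 233447 = 43 · 61 · 89.
φ(233447) = (43−1) · (61−1) · (89−1) = 42 · 60 · 88 = 221760.

221760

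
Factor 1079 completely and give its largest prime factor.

83

1079 = 13 · 83
83 is prime.
So 1079 = 13 · 83; the largest prime factor is 83.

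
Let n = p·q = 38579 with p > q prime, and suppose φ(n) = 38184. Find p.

223

φ(n) = (p−1)(q−1) = n − (p+q) + 1, so p + q = 38579 − 38184 + 1 = 396.
p and q are the roots of t² − 396t + 38579 = 0.
Discriminant: 396² − 4·38579 = 156816 − 154316 = 2500; √2500 = 50.
q = (396 − 50)/2 = 173, p = (396 + 50)/2 = 223.
Check: 173 · 223 = 38579.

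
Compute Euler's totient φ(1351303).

1312704

Factor: 1351303 = 73 · 107 · 173.
φ(1351303) = (73−1) · (107−1) · (173−1) = 72 · 106 · 172 = 1312704.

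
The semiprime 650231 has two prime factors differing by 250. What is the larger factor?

941

Since p = q + 250, we have 650231 = q(q + 250), so q² + 250q − 650231 = 0.
Discriminant: 250² + 4·650231 = 62500 + 2600924 = 2663424; √2663424 = 1632.
q = (−250 + 1632)/2 = 691, and p = q + 250 = 941.
Check: 691 · 941 = 650231.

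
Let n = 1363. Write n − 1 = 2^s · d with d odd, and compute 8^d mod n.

1363 − 1 = 1362 = 2^1 · 681, so d = 681.
8^1 ≡ 8 (mod 1363)
8^2 ≡ 8^2 = 64 ≡ 64 (mod 1363)
8^4 ≡ 64^2 = 4096 ≡ 7 (mod 1363)
8^8 ≡ 7^2 = 49 ≡ 49 (mod 1363)
8^16 ≡ 49^2 = 2401 ≡ 1038 (mod 1363)
8^32 ≡ 1038^2 = 1077444 ≡ 674 (mod 1363)
8^64 ≡ 674^2 = 454276 ≡ 397 (mod 1363)
8^128 ≡ 397^2 = 157609 ≡ 864 (mod 1363)
8^256 ≡ 864^2 = 746496 ≡ 935 (mod 1363)
8^512 ≡ 935^2 = 874225 ≡ 542 (mod 1363)
681 = 512 + 128 + 32 + 8 + 1 in binary powers of 2.
So 8^681 ≡ 542 · 864 · 674 · 49 · 8 ≡ 943 (mod 1363).
Squaring chain: 943; never reaches −1, so base 8 is a Miller–Rabin witness that 1363 is composite.

943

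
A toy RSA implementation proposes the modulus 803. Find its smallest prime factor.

11

803 is odd.
Digit sum 11, not divisible by 3.
Ends in 3: not divisible by 5.
7: 803 = 7·114 + 5
11: 803 = 11·73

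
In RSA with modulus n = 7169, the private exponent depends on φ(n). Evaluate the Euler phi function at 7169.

Factor: 7169 = 67 · 107.
φ(7169) = (67−1) · (107−1) = 66 · 106 = 6996.

6996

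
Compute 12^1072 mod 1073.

900

12^1 ≡ 12 (mod 1073)
12^2 ≡ 12^2 = 144 ≡ 144 (mod 1073)
12^4 ≡ 144^2 = 20736 ≡ 349 (mod 1073)
12^8 ≡ 349^2 = 121801 ≡ 552 (mod 1073)
12^16 ≡ 552^2 = 304704 ≡ 1045 (mod 1073)
12^32 ≡ 1045^2 = 1092025 ≡ 784 (mod 1073)
12^64 ≡ 784^2 = 614656 ≡ 900 (mod 1073)
12^128 ≡ 900^2 = 810000 ≡ 958 (mod 1073)
12^256 ≡ 958^2 = 917764 ≡ 349 (mod 1073)
12^512 ≡ 349^2 = 121801 ≡ 552 (mod 1073)
12^1024 ≡ 552^2 = 304704 ≡ 1045 (mod 1073)
1072 = 1024 + 32 + 16 in binary powers of 2.
So 12^1072 ≡ 1045 · 784 · 1045 ≡ 900 (mod 1073).
Since 900 ≠ 1, base 12 is a Fermat witness: 1073 is composite.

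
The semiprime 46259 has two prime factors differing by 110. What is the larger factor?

277

Since p = q + 110, we have 46259 = q(q + 110), so q² + 110q − 46259 = 0.
Discriminant: 110² + 4·46259 = 12100 + 185036 = 197136; √197136 = 444.
q = (−110 + 444)/2 = 167, and p = q + 110 = 277.
Check: 167 · 277 = 46259.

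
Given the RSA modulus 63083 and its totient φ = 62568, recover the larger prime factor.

317

φ(n) = (p−1)(q−1) = n − (p+q) + 1, so p + q = 63083 − 62568 + 1 = 516.
p and q are the roots of t² − 516t + 63083 = 0.
Discriminant: 516² − 4·63083 = 266256 − 252332 = 13924; √13924 = 118.
q = (516 − 118)/2 = 199, p = (516 + 118)/2 = 317.
Check: 199 · 317 = 63083.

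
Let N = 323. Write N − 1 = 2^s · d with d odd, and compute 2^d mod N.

323 − 1 = 322 = 2^1 · 161, so d = 161.
2^1 ≡ 2 (mod 323)
2^2 ≡ 2^2 = 4 ≡ 4 (mod 323)
2^4 ≡ 4^2 = 16 ≡ 16 (mod 323)
2^8 ≡ 16^2 = 256 ≡ 256 (mod 323)
2^16 ≡ 256^2 = 65536 ≡ 290 (mod 323)
2^32 ≡ 290^2 = 84100 ≡ 120 (mod 323)
2^64 ≡ 120^2 = 14400 ≡ 188 (mod 323)
2^128 ≡ 188^2 = 35344 ≡ 137 (mod 323)
161 = 128 + 32 + 1 in binary powers of 2.
So 2^161 ≡ 137 · 120 · 2 ≡ 257 (mod 323).
Squaring chain: 257; never reaches −1, so base 2 is a Miller–Rabin witness that 323 is composite.

257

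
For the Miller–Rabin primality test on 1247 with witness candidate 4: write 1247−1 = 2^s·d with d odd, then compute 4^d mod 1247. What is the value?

1247 − 1 = 1246 = 2^1 · 623, so d = 623.
4^1 ≡ 4 (mod 1247)
4^2 ≡ 4^2 = 16 ≡ 16 (mod 1247)
4^4 ≡ 16^2 = 256 ≡ 256 (mod 1247)
4^8 ≡ 256^2 = 65536 ≡ 692 (mod 1247)
4^16 ≡ 692^2 = 478864 ≡ 16 (mod 1247)
4^32 ≡ 16^2 = 256 ≡ 256 (mod 1247)
4^64 ≡ 256^2 = 65536 ≡ 692 (mod 1247)
4^128 ≡ 692^2 = 478864 ≡ 16 (mod 1247)
4^256 ≡ 16^2 = 256 ≡ 256 (mod 1247)
4^512 ≡ 256^2 = 65536 ≡ 692 (mod 1247)
623 = 512 + 64 + 32 + 8 + 4 + 2 + 1 in binary powers of 2.
So 4^623 ≡ 692 · 692 · 256 · 692 · 256 · 16 · 4 ≡ 173 (mod 1247).
Squaring chain: 173; never reaches −1, so base 4 is a Miller–Rabin witness that 1247 is composite.

173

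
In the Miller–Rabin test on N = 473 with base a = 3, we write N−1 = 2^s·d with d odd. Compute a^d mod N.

26

473 − 1 = 472 = 2^3 · 59, so d = 59.
3^1 ≡ 3 (mod 473)
3^2 ≡ 3^2 = 9 ≡ 9 (mod 473)
3^4 ≡ 9^2 = 81 ≡ 81 (mod 473)
3^8 ≡ 81^2 = 6561 ≡ 412 (mod 473)
3^16 ≡ 412^2 = 169744 ≡ 410 (mod 473)
3^32 ≡ 410^2 = 168100 ≡ 185 (mod 473)
59 = 32 + 16 + 8 + 2 + 1 in binary powers of 2.
So 3^59 ≡ 185 · 410 · 412 · 9 · 3 ≡ 26 (mod 473).
Squaring chain: 26 → 203 → 58; never reaches −1, so base 3 is a Miller–Rabin witness that 473 is composite.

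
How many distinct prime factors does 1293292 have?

1293292 = 2^2 · 323323
323323 = 7 · 46189
46189 = 11 · 4199
4199 = 13 · 323
323 = 17 · 19
1293292 = 2^2 · 7 · 11 · 13 · 17 · 19, which has 6 distinct prime factors.

6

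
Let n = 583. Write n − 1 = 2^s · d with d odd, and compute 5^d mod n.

214

583 − 1 = 582 = 2^1 · 291, so d = 291.
5^1 ≡ 5 (mod 583)
5^2 ≡ 5^2 = 25 ≡ 25 (mod 583)
5^4 ≡ 25^2 = 625 ≡ 42 (mod 583)
5^8 ≡ 42^2 = 1764 ≡ 15 (mod 583)
5^16 ≡ 15^2 = 225 ≡ 225 (mod 583)
5^32 ≡ 225^2 = 50625 ≡ 487 (mod 583)
5^64 ≡ 487^2 = 237169 ≡ 471 (mod 583)
5^128 ≡ 471^2 = 221841 ≡ 301 (mod 583)
5^256 ≡ 301^2 = 90601 ≡ 236 (mod 583)
291 = 256 + 32 + 2 + 1 in binary powers of 2.
So 5^291 ≡ 236 · 487 · 25 · 5 ≡ 214 (mod 583).
Squaring chain: 214; never reaches −1, so base 5 is a Miller–Rabin witness that 583 is composite.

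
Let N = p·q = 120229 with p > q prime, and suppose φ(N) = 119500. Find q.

φ(n) = (p−1)(q−1) = n − (p+q) + 1, so p + q = 120229 − 119500 + 1 = 730.
p and q are the roots of t² − 730t + 120229 = 0.
Discriminant: 730² − 4·120229 = 532900 − 480916 = 51984; √51984 = 228.
q = (730 − 228)/2 = 251, p = (730 + 228)/2 = 479.
Check: 251 · 479 = 120229.

251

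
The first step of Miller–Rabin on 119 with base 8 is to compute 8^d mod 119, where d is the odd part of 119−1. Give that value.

36

119 − 1 = 118 = 2^1 · 59, so d = 59.
8^1 ≡ 8 (mod 119)
8^2 ≡ 8^2 = 64 ≡ 64 (mod 119)
8^4 ≡ 64^2 = 4096 ≡ 50 (mod 119)
8^8 ≡ 50^2 = 2500 ≡ 1 (mod 119)
8^16 ≡ 1^2 = 1 ≡ 1 (mod 119)
8^32 ≡ 1^2 = 1 ≡ 1 (mod 119)
59 = 32 + 16 + 8 + 2 + 1 in binary powers of 2.
So 8^59 ≡ 1 · 1 · 1 · 64 · 8 ≡ 36 (mod 119).
Squaring chain: 36; never reaches −1, so base 8 is a Miller–Rabin witness that 119 is composite.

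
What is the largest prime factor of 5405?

5405 = 5 · 1081
1081 = 23 · 47
47 is prime.
So 5405 = 5 · 23 · 47; the largest prime factor is 47.

47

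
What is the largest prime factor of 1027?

1027 = 13 · 79
79 is prime.
So 1027 = 13 · 79; the largest prime factor is 79.

79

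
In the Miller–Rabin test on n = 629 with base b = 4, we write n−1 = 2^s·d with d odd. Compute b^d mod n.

225

629 − 1 = 628 = 2^2 · 157, so d = 157.
4^1 ≡ 4 (mod 629)
4^2 ≡ 4^2 = 16 ≡ 16 (mod 629)
4^4 ≡ 16^2 = 256 ≡ 256 (mod 629)
4^8 ≡ 256^2 = 65536 ≡ 120 (mod 629)
4^16 ≡ 120^2 = 14400 ≡ 562 (mod 629)
4^32 ≡ 562^2 = 315844 ≡ 86 (mod 629)
4^64 ≡ 86^2 = 7396 ≡ 477 (mod 629)
4^128 ≡ 477^2 = 227529 ≡ 460 (mod 629)
157 = 128 + 16 + 8 + 4 + 1 in binary powers of 2.
So 4^157 ≡ 460 · 562 · 120 · 256 · 4 ≡ 225 (mod 629).
Squaring chain: 225 → 305; never reaches −1, so base 4 is a Miller–Rabin witness that 629 is composite.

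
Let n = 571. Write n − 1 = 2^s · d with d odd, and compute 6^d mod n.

571 − 1 = 570 = 2^1 · 285, so d = 285.
6^1 ≡ 6 (mod 571)
6^2 ≡ 6^2 = 36 ≡ 36 (mod 571)
6^4 ≡ 36^2 = 1296 ≡ 154 (mod 571)
6^8 ≡ 154^2 = 23716 ≡ 305 (mod 571)
6^16 ≡ 305^2 = 93025 ≡ 523 (mod 571)
6^32 ≡ 523^2 = 273529 ≡ 20 (mod 571)
6^64 ≡ 20^2 = 400 ≡ 400 (mod 571)
6^128 ≡ 400^2 = 160000 ≡ 120 (mod 571)
6^256 ≡ 120^2 = 14400 ≡ 125 (mod 571)
285 = 256 + 16 + 8 + 4 + 1 in binary powers of 2.
So 6^285 ≡ 125 · 523 · 305 · 154 · 6 ≡ 1 (mod 571).
Since 6^d ≡ 1 (mod 571), base 6 does not prove 571 composite.

1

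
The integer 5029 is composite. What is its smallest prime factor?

5029 is odd.
Digit sum 16, not divisible by 3.
Ends in 9: not divisible by 5.
7: 5029 = 7·718 + 3
11: 5029 = 11·457 + 2
13: 5029 = 13·386 + 11
17: 5029 = 17·295 + 14
19: 5029 = 19·264 + 13
23: 5029 = 23·218 + 15
29: 5029 = 29·173 + 12
31: 5029 = 31·162 + 7
37: 5029 = 37·135 + 34
41: 5029 = 41·122 + 27
43: 5029 = 43·116 + 41
47: 5029 = 47·107

47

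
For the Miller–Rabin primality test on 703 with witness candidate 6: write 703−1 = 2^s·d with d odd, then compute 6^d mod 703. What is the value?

703 − 1 = 702 = 2^1 · 351, so d = 351.
6^1 ≡ 6 (mod 703)
6^2 ≡ 6^2 = 36 ≡ 36 (mod 703)
6^4 ≡ 36^2 = 1296 ≡ 593 (mod 703)
6^8 ≡ 593^2 = 351649 ≡ 149 (mod 703)
6^16 ≡ 149^2 = 22201 ≡ 408 (mod 703)
6^32 ≡ 408^2 = 166464 ≡ 556 (mod 703)
6^64 ≡ 556^2 = 309136 ≡ 519 (mod 703)
6^128 ≡ 519^2 = 269361 ≡ 112 (mod 703)
6^256 ≡ 112^2 = 12544 ≡ 593 (mod 703)
351 = 256 + 64 + 16 + 8 + 4 + 2 + 1 in binary powers of 2.
So 6^351 ≡ 593 · 519 · 408 · 149 · 593 · 36 · 6 ≡ 438 (mod 703).
Squaring chain: 438; never reaches −1, so base 6 is a Miller–Rabin witness that 703 is composite.

438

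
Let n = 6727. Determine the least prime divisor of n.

7

6727 is odd.
Digit sum 22, not divisible by 3.
Ends in 7: not divisible by 5.
7: 6727 = 7·961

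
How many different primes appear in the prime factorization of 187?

2

187 = 11 · 17
187 = 11 · 17, which has 2 distinct prime factors.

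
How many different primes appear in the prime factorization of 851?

851 = 23 · 37
851 = 23 · 37, which has 2 distinct prime factors.

2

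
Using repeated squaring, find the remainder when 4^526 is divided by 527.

4^1 ≡ 4 (mod 527)
4^2 ≡ 4^2 = 16 ≡ 16 (mod 527)
4^4 ≡ 16^2 = 256 ≡ 256 (mod 527)
4^8 ≡ 256^2 = 65536 ≡ 188 (mod 527)
4^16 ≡ 188^2 = 35344 ≡ 35 (mod 527)
4^32 ≡ 35^2 = 1225 ≡ 171 (mod 527)
4^64 ≡ 171^2 = 29241 ≡ 256 (mod 527)
4^128 ≡ 256^2 = 65536 ≡ 188 (mod 527)
4^256 ≡ 188^2 = 35344 ≡ 35 (mod 527)
4^512 ≡ 35^2 = 1225 ≡ 171 (mod 527)
526 = 512 + 8 + 4 + 2 in binary powers of 2.
So 4^526 ≡ 171 · 188 · 256 · 16 ≡ 407 (mod 527).
Since 407 ≠ 1, base 4 is a Fermat witness: 527 is composite.

407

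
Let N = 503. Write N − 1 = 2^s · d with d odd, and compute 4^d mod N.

503 − 1 = 502 = 2^1 · 251, so d = 251.
4^1 ≡ 4 (mod 503)
4^2 ≡ 4^2 = 16 ≡ 16 (mod 503)
4^4 ≡ 16^2 = 256 ≡ 256 (mod 503)
4^8 ≡ 256^2 = 65536 ≡ 146 (mod 503)
4^16 ≡ 146^2 = 21316 ≡ 190 (mod 503)
4^32 ≡ 190^2 = 36100 ≡ 387 (mod 503)
4^64 ≡ 387^2 = 149769 ≡ 378 (mod 503)
4^128 ≡ 378^2 = 142884 ≡ 32 (mod 503)
251 = 128 + 64 + 32 + 16 + 8 + 2 + 1 in binary powers of 2.
So 4^251 ≡ 32 · 378 · 387 · 190 · 146 · 16 · 4 ≡ 1 (mod 503).
Since 4^d ≡ 1 (mod 503), base 4 does not prove 503 composite.

1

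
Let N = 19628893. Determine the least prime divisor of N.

19628893 is odd.
Digit sum 46, not divisible by 3.
Ends in 3: not divisible by 5.
7: 19628893 = 7·2804127 + 4
11: 19628893 = 11·1784444 + 9
13: 19628893 = 13·1509914 + 11
17: 19628893 = 17·1154640 + 13
19: 19628893 = 19·1033099 + 12
23: 19628893 = 23·853430 + 3
29: 19628893 = 29·676858 + 11
31: 19628893 = 31·633190 + 3
37: 19628893 = 37·530510 + 23
41: 19628893 = 41·478753 + 20
43: 19628893 = 43·456485 + 38
47: 19628893 = 47·417636 + 1
53: 19628893 = 53·370356 + 25
59: 19628893 = 59·332693 + 6
61: 19628893 = 61·321785 + 8
67: 19628893 = 67·292968 + 37
71: 19628893 = 71·276463 + 20
73: 19628893 = 73·268888 + 69
79: 19628893 = 79·248467

79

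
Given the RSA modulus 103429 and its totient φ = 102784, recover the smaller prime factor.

φ(n) = (p−1)(q−1) = n − (p+q) + 1, so p + q = 103429 − 102784 + 1 = 646.
p and q are the roots of t² − 646t + 103429 = 0.
Discriminant: 646² − 4·103429 = 417316 − 413716 = 3600; √3600 = 60.
q = (646 − 60)/2 = 293, p = (646 + 60)/2 = 353.
Check: 293 · 353 = 103429.

293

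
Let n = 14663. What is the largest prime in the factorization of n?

14663 = 11 · 1333
1333 = 31 · 43
43 is prime.
So 14663 = 11 · 31 · 43; the largest prime factor is 43.

43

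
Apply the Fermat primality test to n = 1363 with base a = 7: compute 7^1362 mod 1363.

7^1 ≡ 7 (mod 1363)
7^2 ≡ 7^2 = 49 ≡ 49 (mod 1363)
7^4 ≡ 49^2 = 2401 ≡ 1038 (mod 1363)
7^8 ≡ 1038^2 = 1077444 ≡ 674 (mod 1363)
7^16 ≡ 674^2 = 454276 ≡ 397 (mod 1363)
7^32 ≡ 397^2 = 157609 ≡ 864 (mod 1363)
7^64 ≡ 864^2 = 746496 ≡ 935 (mod 1363)
7^128 ≡ 935^2 = 874225 ≡ 542 (mod 1363)
7^256 ≡ 542^2 = 293764 ≡ 719 (mod 1363)
7^512 ≡ 719^2 = 516961 ≡ 384 (mod 1363)
7^1024 ≡ 384^2 = 147456 ≡ 252 (mod 1363)
1362 = 1024 + 256 + 64 + 16 + 2 in binary powers of 2.
So 7^1362 ≡ 252 · 719 · 935 · 397 · 49 ≡ 545 (mod 1363).
Since 545 ≠ 1, base 7 is a Fermat witness: 1363 is composite.

545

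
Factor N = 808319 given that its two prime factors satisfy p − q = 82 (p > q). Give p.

941

Since p = q + 82, we have 808319 = q(q + 82), so q² + 82q − 808319 = 0.
Discriminant: 82² + 4·808319 = 6724 + 3233276 = 3240000; √3240000 = 1800.
q = (−82 + 1800)/2 = 859, and p = q + 82 = 941.
Check: 859 · 941 = 808319.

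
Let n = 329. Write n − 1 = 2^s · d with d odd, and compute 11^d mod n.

329 − 1 = 328 = 2^3 · 41, so d = 41.
11^1 ≡ 11 (mod 329)
11^2 ≡ 11^2 = 121 ≡ 121 (mod 329)
11^4 ≡ 121^2 = 14641 ≡ 165 (mod 329)
11^8 ≡ 165^2 = 27225 ≡ 247 (mod 329)
11^16 ≡ 247^2 = 61009 ≡ 144 (mod 329)
11^32 ≡ 144^2 = 20736 ≡ 9 (mod 329)
41 = 32 + 8 + 1 in binary powers of 2.
So 11^41 ≡ 9 · 247 · 11 ≡ 107 (mod 329).
Squaring chain: 107 → 263 → 79; never reaches −1, so base 11 is a Miller–Rabin witness that 329 is composite.

107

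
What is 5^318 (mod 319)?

5^1 ≡ 5 (mod 319)
5^2 ≡ 5^2 = 25 ≡ 25 (mod 319)
5^4 ≡ 25^2 = 625 ≡ 306 (mod 319)
5^8 ≡ 306^2 = 93636 ≡ 169 (mod 319)
5^16 ≡ 169^2 = 28561 ≡ 170 (mod 319)
5^32 ≡ 170^2 = 28900 ≡ 190 (mod 319)
5^64 ≡ 190^2 = 36100 ≡ 53 (mod 319)
5^128 ≡ 53^2 = 2809 ≡ 257 (mod 319)
5^256 ≡ 257^2 = 66049 ≡ 16 (mod 319)
318 = 256 + 32 + 16 + 8 + 4 + 2 in binary powers of 2.
So 5^318 ≡ 16 · 190 · 170 · 169 · 306 · 25 ≡ 136 (mod 319).
Since 136 ≠ 1, base 5 is a Fermat witness: 319 is composite.

136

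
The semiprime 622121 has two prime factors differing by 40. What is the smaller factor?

Since p = q + 40, we have 622121 = q(q + 40), so q² + 40q − 622121 = 0.
Discriminant: 40² + 4·622121 = 1600 + 2488484 = 2490084; √2490084 = 1578.
q = (−40 + 1578)/2 = 769, and p = q + 40 = 809.
Check: 769 · 809 = 622121.

769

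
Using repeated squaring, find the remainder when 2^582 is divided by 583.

2^1 ≡ 2 (mod 583)
2^2 ≡ 2^2 = 4 ≡ 4 (mod 583)
2^4 ≡ 4^2 = 16 ≡ 16 (mod 583)
2^8 ≡ 16^2 = 256 ≡ 256 (mod 583)
2^16 ≡ 256^2 = 65536 ≡ 240 (mod 583)
2^32 ≡ 240^2 = 57600 ≡ 466 (mod 583)
2^64 ≡ 466^2 = 217156 ≡ 280 (mod 583)
2^128 ≡ 280^2 = 78400 ≡ 278 (mod 583)
2^256 ≡ 278^2 = 77284 ≡ 328 (mod 583)
2^512 ≡ 328^2 = 107584 ≡ 312 (mod 583)
582 = 512 + 64 + 4 + 2 in binary powers of 2.
So 2^582 ≡ 312 · 280 · 16 · 4 ≡ 70 (mod 583).
Since 70 ≠ 1, base 2 is a Fermat witness: 583 is composite.

70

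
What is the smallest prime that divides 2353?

13

2353 is odd.
Digit sum 13, not divisible by 3.
Ends in 3: not divisible by 5.
7: 2353 = 7·336 + 1
11: 2353 = 11·213 + 10
13: 2353 = 13·181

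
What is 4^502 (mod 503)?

1

4^1 ≡ 4 (mod 503)
4^2 ≡ 4^2 = 16 ≡ 16 (mod 503)
4^4 ≡ 16^2 = 256 ≡ 256 (mod 503)
4^8 ≡ 256^2 = 65536 ≡ 146 (mod 503)
4^16 ≡ 146^2 = 21316 ≡ 190 (mod 503)
4^32 ≡ 190^2 = 36100 ≡ 387 (mod 503)
4^64 ≡ 387^2 = 149769 ≡ 378 (mod 503)
4^128 ≡ 378^2 = 142884 ≡ 32 (mod 503)
4^256 ≡ 32^2 = 1024 ≡ 18 (mod 503)
502 = 256 + 128 + 64 + 32 + 16 + 4 + 2 in binary powers of 2.
So 4^502 ≡ 18 · 32 · 378 · 387 · 190 · 256 · 16 ≡ 1 (mod 503).
Since the result is 1, base 4 gives no evidence that 503 is composite.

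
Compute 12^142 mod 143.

1

12^1 ≡ 12 (mod 143)
12^2 ≡ 12^2 = 144 ≡ 1 (mod 143)
12^4 ≡ 1^2 = 1 ≡ 1 (mod 143)
12^8 ≡ 1^2 = 1 ≡ 1 (mod 143)
12^16 ≡ 1^2 = 1 ≡ 1 (mod 143)
12^32 ≡ 1^2 = 1 ≡ 1 (mod 143)
12^64 ≡ 1^2 = 1 ≡ 1 (mod 143)
12^128 ≡ 1^2 = 1 ≡ 1 (mod 143)
142 = 128 + 8 + 4 + 2 in binary powers of 2.
So 12^142 ≡ 1 · 1 · 1 · 1 ≡ 1 (mod 143).
Since the result is 1, base 12 gives no evidence that 143 is composite.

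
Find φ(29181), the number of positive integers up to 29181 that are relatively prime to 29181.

Factor: 29181 = 3 · 71 · 137.
φ(29181) = (3−1) · (71−1) · (137−1) = 2 · 70 · 136 = 19040.

19040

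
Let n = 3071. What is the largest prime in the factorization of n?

3071 = 37 · 83
83 is prime.
So 3071 = 37 · 83; the largest prime factor is 83.

83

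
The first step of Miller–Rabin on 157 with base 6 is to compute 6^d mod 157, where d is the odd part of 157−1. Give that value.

28

157 − 1 = 156 = 2^2 · 39, so d = 39.
6^1 ≡ 6 (mod 157)
6^2 ≡ 6^2 = 36 ≡ 36 (mod 157)
6^4 ≡ 36^2 = 1296 ≡ 40 (mod 157)
6^8 ≡ 40^2 = 1600 ≡ 30 (mod 157)
6^16 ≡ 30^2 = 900 ≡ 115 (mod 157)
6^32 ≡ 115^2 = 13225 ≡ 37 (mod 157)
39 = 32 + 4 + 2 + 1 in binary powers of 2.
So 6^39 ≡ 37 · 40 · 36 · 6 ≡ 28 (mod 157).
Squaring chain: 28 → 156; reaches −1, so base 6 does not prove 157 composite.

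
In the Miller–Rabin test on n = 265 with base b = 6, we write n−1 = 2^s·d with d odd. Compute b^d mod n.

265 − 1 = 264 = 2^3 · 33, so d = 33.
6^1 ≡ 6 (mod 265)
6^2 ≡ 6^2 = 36 ≡ 36 (mod 265)
6^4 ≡ 36^2 = 1296 ≡ 236 (mod 265)
6^8 ≡ 236^2 = 55696 ≡ 46 (mod 265)
6^16 ≡ 46^2 = 2116 ≡ 261 (mod 265)
6^32 ≡ 261^2 = 68121 ≡ 16 (mod 265)
33 = 32 + 1 in binary powers of 2.
So 6^33 ≡ 16 · 6 ≡ 96 (mod 265).
Squaring chain: 96 → 206 → 36; never reaches −1, so base 6 is a Miller–Rabin witness that 265 is composite.

96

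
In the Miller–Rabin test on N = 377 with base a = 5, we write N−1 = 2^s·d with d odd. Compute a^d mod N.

138

377 − 1 = 376 = 2^3 · 47, so d = 47.
5^1 ≡ 5 (mod 377)
5^2 ≡ 5^2 = 25 ≡ 25 (mod 377)
5^4 ≡ 25^2 = 625 ≡ 248 (mod 377)
5^8 ≡ 248^2 = 61504 ≡ 53 (mod 377)
5^16 ≡ 53^2 = 2809 ≡ 170 (mod 377)
5^32 ≡ 170^2 = 28900 ≡ 248 (mod 377)
47 = 32 + 8 + 4 + 2 + 1 in binary powers of 2.
So 5^47 ≡ 248 · 53 · 248 · 25 · 5 ≡ 138 (mod 377).
Squaring chain: 138 → 194 → 313; never reaches −1, so base 5 is a Miller–Rabin witness that 377 is composite.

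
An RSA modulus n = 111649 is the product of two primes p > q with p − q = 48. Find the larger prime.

Since p = q + 48, we have 111649 = q(q + 48), so q² + 48q − 111649 = 0.
Discriminant: 48² + 4·111649 = 2304 + 446596 = 448900; √448900 = 670.
q = (−48 + 670)/2 = 311, and p = q + 48 = 359.
Check: 311 · 359 = 111649.

359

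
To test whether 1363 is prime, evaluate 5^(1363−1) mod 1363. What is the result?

306

5^1 ≡ 5 (mod 1363)
5^2 ≡ 5^2 = 25 ≡ 25 (mod 1363)
5^4 ≡ 25^2 = 625 ≡ 625 (mod 1363)
5^8 ≡ 625^2 = 390625 ≡ 807 (mod 1363)
5^16 ≡ 807^2 = 651249 ≡ 1098 (mod 1363)
5^32 ≡ 1098^2 = 1205604 ≡ 712 (mod 1363)
5^64 ≡ 712^2 = 506944 ≡ 1271 (mod 1363)
5^128 ≡ 1271^2 = 1615441 ≡ 286 (mod 1363)
5^256 ≡ 286^2 = 81796 ≡ 16 (mod 1363)
5^512 ≡ 16^2 = 256 ≡ 256 (mod 1363)
5^1024 ≡ 256^2 = 65536 ≡ 112 (mod 1363)
1362 = 1024 + 256 + 64 + 16 + 2 in binary powers of 2.
So 5^1362 ≡ 112 · 16 · 1271 · 1098 · 25 ≡ 306 (mod 1363).
Since 306 ≠ 1, base 5 is a Fermat witness: 1363 is composite.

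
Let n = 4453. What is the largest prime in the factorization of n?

4453 = 61 · 73
73 is prime.
So 4453 = 61 · 73; the largest prime factor is 73.

73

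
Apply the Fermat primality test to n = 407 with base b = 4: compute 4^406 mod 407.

4^1 ≡ 4 (mod 407)
4^2 ≡ 4^2 = 16 ≡ 16 (mod 407)
4^4 ≡ 16^2 = 256 ≡ 256 (mod 407)
4^8 ≡ 256^2 = 65536 ≡ 9 (mod 407)
4^16 ≡ 9^2 = 81 ≡ 81 (mod 407)
4^32 ≡ 81^2 = 6561 ≡ 49 (mod 407)
4^64 ≡ 49^2 = 2401 ≡ 366 (mod 407)
4^128 ≡ 366^2 = 133956 ≡ 53 (mod 407)
4^256 ≡ 53^2 = 2809 ≡ 367 (mod 407)
406 = 256 + 128 + 16 + 4 + 2 in binary powers of 2.
So 4^406 ≡ 367 · 53 · 81 · 256 · 16 ≡ 70 (mod 407).
Since 70 ≠ 1, base 4 is a Fermat witness: 407 is composite.

70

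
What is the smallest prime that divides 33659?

97

33659 is odd.
Digit sum 26, not divisible by 3.
Ends in 9: not divisible by 5.
7: 33659 = 7·4808 + 3
11: 33659 = 11·3059 + 10
13: 33659 = 13·2589 + 2
17: 33659 = 17·1979 + 16
19: 33659 = 19·1771 + 10
23: 33659 = 23·1463 + 10
29: 33659 = 29·1160 + 19
31: 33659 = 31·1085 + 24
37: 33659 = 37·909 + 26
41: 33659 = 41·820 + 39
43: 33659 = 43·782 + 33
47: 33659 = 47·716 + 7
53: 33659 = 53·635 + 4
59: 33659 = 59·570 + 29
61: 33659 = 61·551 + 48
67: 33659 = 67·502 + 25
71: 33659 = 71·474 + 5
73: 33659 = 73·461 + 6
79: 33659 = 79·426 + 5
83: 33659 = 83·405 + 44
89: 33659 = 89·378 + 17
97: 33659 = 97·347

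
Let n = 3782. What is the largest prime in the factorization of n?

61

3782 = 2 · 1891
1891 = 31 · 61
61 is prime.
So 3782 = 2 · 31 · 61; the largest prime factor is 61.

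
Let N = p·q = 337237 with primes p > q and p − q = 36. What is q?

563

Since p = q + 36, we have 337237 = q(q + 36), so q² + 36q − 337237 = 0.
Discriminant: 36² + 4·337237 = 1296 + 1348948 = 1350244; √1350244 = 1162.
q = (−36 + 1162)/2 = 563, and p = q + 36 = 599.
Check: 563 · 599 = 337237.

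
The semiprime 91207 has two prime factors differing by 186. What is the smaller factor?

223

Since p = q + 186, we have 91207 = q(q + 186), so q² + 186q − 91207 = 0.
Discriminant: 186² + 4·91207 = 34596 + 364828 = 399424; √399424 = 632.
q = (−186 + 632)/2 = 223, and p = q + 186 = 409.
Check: 223 · 409 = 91207.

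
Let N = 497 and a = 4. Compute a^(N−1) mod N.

4^1 ≡ 4 (mod 497)
4^2 ≡ 4^2 = 16 ≡ 16 (mod 497)
4^4 ≡ 16^2 = 256 ≡ 256 (mod 497)
4^8 ≡ 256^2 = 65536 ≡ 429 (mod 497)
4^16 ≡ 429^2 = 184041 ≡ 151 (mod 497)
4^32 ≡ 151^2 = 22801 ≡ 436 (mod 497)
4^64 ≡ 436^2 = 190096 ≡ 242 (mod 497)
4^128 ≡ 242^2 = 58564 ≡ 415 (mod 497)
4^256 ≡ 415^2 = 172225 ≡ 263 (mod 497)
496 = 256 + 128 + 64 + 32 + 16 in binary powers of 2.
So 4^496 ≡ 263 · 415 · 242 · 436 · 151 ≡ 333 (mod 497).
Since 333 ≠ 1, base 4 is a Fermat witness: 497 is composite.

333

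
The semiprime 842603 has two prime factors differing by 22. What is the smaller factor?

Since p = q + 22, we have 842603 = q(q + 22), so q² + 22q − 842603 = 0.
Discriminant: 22² + 4·842603 = 484 + 3370412 = 3370896; √3370896 = 1836.
q = (−22 + 1836)/2 = 907, and p = q + 22 = 929.
Check: 907 · 929 = 842603.

907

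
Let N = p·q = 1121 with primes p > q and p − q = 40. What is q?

Since p = q + 40, we have 1121 = q(q + 40), so q² + 40q − 1121 = 0.
Discriminant: 40² + 4·1121 = 1600 + 4484 = 6084; √6084 = 78.
q = (−40 + 78)/2 = 19, and p = q + 40 = 59.
Check: 19 · 59 = 1121.

19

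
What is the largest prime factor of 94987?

47

94987 = 43 · 2209
2209 = 47 · 47
47 = 47 · 1
So 94987 = 43 · 47^2; the largest prime factor is 47.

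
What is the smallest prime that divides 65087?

11

65087 is odd.
Digit sum 26, not divisible by 3.
Ends in 7: not divisible by 5.
7: 65087 = 7·9298 + 1
11: 65087 = 11·5917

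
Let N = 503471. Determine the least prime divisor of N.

503471 is odd.
Digit sum 20, not divisible by 3.
Ends in 1: not divisible by 5.
7: 503471 = 7·71924 + 3
11: 503471 = 11·45770 + 1
13: 503471 = 13·38728 + 7
17: 503471 = 17·29615 + 16
19: 503471 = 19·26498 + 9
23: 503471 = 23·21890 + 1
29: 503471 = 29·17361 + 2
31: 503471 = 31·16241

31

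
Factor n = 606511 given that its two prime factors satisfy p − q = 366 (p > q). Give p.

983

Since p = q + 366, we have 606511 = q(q + 366), so q² + 366q − 606511 = 0.
Discriminant: 366² + 4·606511 = 133956 + 2426044 = 2560000; √2560000 = 1600.
q = (−366 + 1600)/2 = 617, and p = q + 366 = 983.
Check: 617 · 983 = 606511.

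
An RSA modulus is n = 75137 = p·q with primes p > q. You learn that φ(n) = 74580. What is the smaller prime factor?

φ(n) = (p−1)(q−1) = n − (p+q) + 1, so p + q = 75137 − 74580 + 1 = 558.
p and q are the roots of t² − 558t + 75137 = 0.
Discriminant: 558² − 4·75137 = 311364 − 300548 = 10816; √10816 = 104.
q = (558 − 104)/2 = 227, p = (558 + 104)/2 = 331.
Check: 227 · 331 = 75137.

227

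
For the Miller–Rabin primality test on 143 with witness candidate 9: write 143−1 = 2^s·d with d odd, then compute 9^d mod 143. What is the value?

143 − 1 = 142 = 2^1 · 71, so d = 71.
9^1 ≡ 9 (mod 143)
9^2 ≡ 9^2 = 81 ≡ 81 (mod 143)
9^4 ≡ 81^2 = 6561 ≡ 126 (mod 143)
9^8 ≡ 126^2 = 15876 ≡ 3 (mod 143)
9^16 ≡ 3^2 = 9 ≡ 9 (mod 143)
9^32 ≡ 9^2 = 81 ≡ 81 (mod 143)
9^64 ≡ 81^2 = 6561 ≡ 126 (mod 143)
71 = 64 + 4 + 2 + 1 in binary powers of 2.
So 9^71 ≡ 126 · 126 · 81 · 9 ≡ 42 (mod 143).
Squaring chain: 42; never reaches −1, so base 9 is a Miller–Rabin witness that 143 is composite.

42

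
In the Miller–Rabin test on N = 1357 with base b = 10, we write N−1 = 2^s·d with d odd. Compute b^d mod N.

319

1357 − 1 = 1356 = 2^2 · 339, so d = 339.
10^1 ≡ 10 (mod 1357)
10^2 ≡ 10^2 = 100 ≡ 100 (mod 1357)
10^4 ≡ 100^2 = 10000 ≡ 501 (mod 1357)
10^8 ≡ 501^2 = 251001 ≡ 1313 (mod 1357)
10^16 ≡ 1313^2 = 1723969 ≡ 579 (mod 1357)
10^32 ≡ 579^2 = 335241 ≡ 62 (mod 1357)
10^64 ≡ 62^2 = 3844 ≡ 1130 (mod 1357)
10^128 ≡ 1130^2 = 1276900 ≡ 1320 (mod 1357)
10^256 ≡ 1320^2 = 1742400 ≡ 12 (mod 1357)
339 = 256 + 64 + 16 + 2 + 1 in binary powers of 2.
So 10^339 ≡ 12 · 1130 · 579 · 100 · 10 ≡ 319 (mod 1357).
Squaring chain: 319 → 1343; never reaches −1, so base 10 is a Miller–Rabin witness that 1357 is composite.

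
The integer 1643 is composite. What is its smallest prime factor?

1643 is odd.
Digit sum 14, not divisible by 3.
Ends in 3: not divisible by 5.
7: 1643 = 7·234 + 5
11: 1643 = 11·149 + 4
13: 1643 = 13·126 + 5
17: 1643 = 17·96 + 11
19: 1643 = 19·86 + 9
23: 1643 = 23·71 + 10
29: 1643 = 29·56 + 19
31: 1643 = 31·53

31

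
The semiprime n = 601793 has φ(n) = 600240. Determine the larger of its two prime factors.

821

φ(n) = (p−1)(q−1) = n − (p+q) + 1, so p + q = 601793 − 600240 + 1 = 1554.
p and q are the roots of t² − 1554t + 601793 = 0.
Discriminant: 1554² − 4·601793 = 2414916 − 2407172 = 7744; √7744 = 88.
q = (1554 − 88)/2 = 733, p = (1554 + 88)/2 = 821.
Check: 733 · 821 = 601793.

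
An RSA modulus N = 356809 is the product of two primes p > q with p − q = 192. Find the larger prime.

701

Since p = q + 192, we have 356809 = q(q + 192), so q² + 192q − 356809 = 0.
Discriminant: 192² + 4·356809 = 36864 + 1427236 = 1464100; √1464100 = 1210.
q = (−192 + 1210)/2 = 509, and p = q + 192 = 701.
Check: 509 · 701 = 356809.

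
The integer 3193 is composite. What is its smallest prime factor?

3193 is odd.
Digit sum 16, not divisible by 3.
Ends in 3: not divisible by 5.
7: 3193 = 7·456 + 1
11: 3193 = 11·290 + 3
13: 3193 = 13·245 + 8
17: 3193 = 17·187 + 14
19: 3193 = 19·168 + 1
23: 3193 = 23·138 + 19
29: 3193 = 29·110 + 3
31: 3193 = 31·103

31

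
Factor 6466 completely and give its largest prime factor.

6466 = 2 · 3233
3233 = 53 · 61
61 is prime.
So 6466 = 2 · 53 · 61; the largest prime factor is 61.

61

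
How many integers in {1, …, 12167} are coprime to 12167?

Factor: 12167 = 23^3.
φ(12167) = 23^2·(23−1) = 11638.

11638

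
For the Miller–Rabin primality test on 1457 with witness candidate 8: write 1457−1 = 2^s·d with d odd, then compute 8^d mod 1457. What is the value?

194

1457 − 1 = 1456 = 2^4 · 91, so d = 91.
8^1 ≡ 8 (mod 1457)
8^2 ≡ 8^2 = 64 ≡ 64 (mod 1457)
8^4 ≡ 64^2 = 4096 ≡ 1182 (mod 1457)
8^8 ≡ 1182^2 = 1397124 ≡ 1318 (mod 1457)
8^16 ≡ 1318^2 = 1737124 ≡ 380 (mod 1457)
8^32 ≡ 380^2 = 144400 ≡ 157 (mod 1457)
8^64 ≡ 157^2 = 24649 ≡ 1337 (mod 1457)
91 = 64 + 16 + 8 + 2 + 1 in binary powers of 2.
So 8^91 ≡ 1337 · 380 · 1318 · 64 · 8 ≡ 194 (mod 1457).
Squaring chain: 194 → 1211 → 779 → 729; never reaches −1, so base 8 is a Miller–Rabin witness that 1457 is composite.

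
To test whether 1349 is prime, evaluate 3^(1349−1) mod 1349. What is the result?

3^1 ≡ 3 (mod 1349)
3^2 ≡ 3^2 = 9 ≡ 9 (mod 1349)
3^4 ≡ 9^2 = 81 ≡ 81 (mod 1349)
3^8 ≡ 81^2 = 6561 ≡ 1165 (mod 1349)
3^16 ≡ 1165^2 = 1357225 ≡ 131 (mod 1349)
3^32 ≡ 131^2 = 17161 ≡ 973 (mod 1349)
3^64 ≡ 973^2 = 946729 ≡ 1080 (mod 1349)
3^128 ≡ 1080^2 = 1166400 ≡ 864 (mod 1349)
3^256 ≡ 864^2 = 746496 ≡ 499 (mod 1349)
3^512 ≡ 499^2 = 249001 ≡ 785 (mod 1349)
3^1024 ≡ 785^2 = 616225 ≡ 1081 (mod 1349)
1348 = 1024 + 256 + 64 + 4 in binary powers of 2.
So 3^1348 ≡ 1081 · 499 · 1080 · 81 ≡ 682 (mod 1349).
Since 682 ≠ 1, base 3 is a Fermat witness: 1349 is composite.

682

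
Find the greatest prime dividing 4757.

71

4757 = 67 · 71
71 is prime.
So 4757 = 67 · 71; the largest prime factor is 71.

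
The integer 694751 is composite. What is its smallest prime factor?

43

694751 is odd.
Digit sum 32, not divisible by 3.
Ends in 1: not divisible by 5.
7: 694751 = 7·99250 + 1
11: 694751 = 11·63159 + 2
13: 694751 = 13·53442 + 5
17: 694751 = 17·40867 + 12
19: 694751 = 19·36565 + 16
23: 694751 = 23·30206 + 13
29: 694751 = 29·23956 + 27
31: 694751 = 31·22411 + 10
37: 694751 = 37·18777 + 2
41: 694751 = 41·16945 + 6
43: 694751 = 43·16157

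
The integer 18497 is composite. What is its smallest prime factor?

53

18497 is odd.
Digit sum 29, not divisible by 3.
Ends in 7: not divisible by 5.
7: 18497 = 7·2642 + 3
11: 18497 = 11·1681 + 6
13: 18497 = 13·1422 + 11
17: 18497 = 17·1088 + 1
19: 18497 = 19·973 + 10
23: 18497 = 23·804 + 5
29: 18497 = 29·637 + 24
31: 18497 = 31·596 + 21
37: 18497 = 37·499 + 34
41: 18497 = 41·451 + 6
43: 18497 = 43·430 + 7
47: 18497 = 47·393 + 26
53: 18497 = 53·349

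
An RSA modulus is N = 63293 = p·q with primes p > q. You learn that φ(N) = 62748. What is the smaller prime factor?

φ(n) = (p−1)(q−1) = n − (p+q) + 1, so p + q = 63293 − 62748 + 1 = 546.
p and q are the roots of t² − 546t + 63293 = 0.
Discriminant: 546² − 4·63293 = 298116 − 253172 = 44944; √44944 = 212.
q = (546 − 212)/2 = 167, p = (546 + 212)/2 = 379.
Check: 167 · 379 = 63293.

167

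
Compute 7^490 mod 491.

7^1 ≡ 7 (mod 491)
7^2 ≡ 7^2 = 49 ≡ 49 (mod 491)
7^4 ≡ 49^2 = 2401 ≡ 437 (mod 491)
7^8 ≡ 437^2 = 190969 ≡ 461 (mod 491)
7^16 ≡ 461^2 = 212521 ≡ 409 (mod 491)
7^32 ≡ 409^2 = 167281 ≡ 341 (mod 491)
7^64 ≡ 341^2 = 116281 ≡ 405 (mod 491)
7^128 ≡ 405^2 = 164025 ≡ 31 (mod 491)
7^256 ≡ 31^2 = 961 ≡ 470 (mod 491)
490 = 256 + 128 + 64 + 32 + 8 + 2 in binary powers of 2.
So 7^490 ≡ 470 · 31 · 405 · 341 · 461 · 49 ≡ 1 (mod 491).
Since the result is 1, base 7 gives no evidence that 491 is composite.

1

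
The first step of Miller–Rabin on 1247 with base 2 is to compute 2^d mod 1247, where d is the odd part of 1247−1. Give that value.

1247 − 1 = 1246 = 2^1 · 623, so d = 623.
2^1 ≡ 2 (mod 1247)
2^2 ≡ 2^2 = 4 ≡ 4 (mod 1247)
2^4 ≡ 4^2 = 16 ≡ 16 (mod 1247)
2^8 ≡ 16^2 = 256 ≡ 256 (mod 1247)
2^16 ≡ 256^2 = 65536 ≡ 692 (mod 1247)
2^32 ≡ 692^2 = 478864 ≡ 16 (mod 1247)
2^64 ≡ 16^2 = 256 ≡ 256 (mod 1247)
2^128 ≡ 256^2 = 65536 ≡ 692 (mod 1247)
2^256 ≡ 692^2 = 478864 ≡ 16 (mod 1247)
2^512 ≡ 16^2 = 256 ≡ 256 (mod 1247)
623 = 512 + 64 + 32 + 8 + 4 + 2 + 1 in binary powers of 2.
So 2^623 ≡ 256 · 256 · 16 · 256 · 16 · 4 · 2 ≡ 128 (mod 1247).
Squaring chain: 128; never reaches −1, so base 2 is a Miller–Rabin witness that 1247 is composite.

128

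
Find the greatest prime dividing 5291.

5291 = 11 · 481
481 = 13 · 37
37 is prime.
So 5291 = 11 · 13 · 37; the largest prime factor is 37.

37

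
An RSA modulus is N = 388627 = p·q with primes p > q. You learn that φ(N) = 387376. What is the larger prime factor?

φ(n) = (p−1)(q−1) = n − (p+q) + 1, so p + q = 388627 − 387376 + 1 = 1252.
p and q are the roots of t² − 1252t + 388627 = 0.
Discriminant: 1252² − 4·388627 = 1567504 − 1554508 = 12996; √12996 = 114.
q = (1252 − 114)/2 = 569, p = (1252 + 114)/2 = 683.
Check: 569 · 683 = 388627.

683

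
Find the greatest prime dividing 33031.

33031 = 17 · 1943
1943 = 29 · 67
67 is prime.
So 33031 = 17 · 29 · 67; the largest prime factor is 67.

67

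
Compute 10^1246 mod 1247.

608

10^1 ≡ 10 (mod 1247)
10^2 ≡ 10^2 = 100 ≡ 100 (mod 1247)
10^4 ≡ 100^2 = 10000 ≡ 24 (mod 1247)
10^8 ≡ 24^2 = 576 ≡ 576 (mod 1247)
10^16 ≡ 576^2 = 331776 ≡ 74 (mod 1247)
10^32 ≡ 74^2 = 5476 ≡ 488 (mod 1247)
10^64 ≡ 488^2 = 238144 ≡ 1214 (mod 1247)
10^128 ≡ 1214^2 = 1473796 ≡ 1089 (mod 1247)
10^256 ≡ 1089^2 = 1185921 ≡ 24 (mod 1247)
10^512 ≡ 24^2 = 576 ≡ 576 (mod 1247)
10^1024 ≡ 576^2 = 331776 ≡ 74 (mod 1247)
1246 = 1024 + 128 + 64 + 16 + 8 + 4 + 2 in binary powers of 2.
So 10^1246 ≡ 74 · 1089 · 1214 · 74 · 576 · 24 · 100 ≡ 608 (mod 1247).
Since 608 ≠ 1, base 10 is a Fermat witness: 1247 is composite.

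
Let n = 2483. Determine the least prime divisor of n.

2483 is odd.
Digit sum 17, not divisible by 3.
Ends in 3: not divisible by 5.
7: 2483 = 7·354 + 5
11: 2483 = 11·225 + 8
13: 2483 = 13·191

13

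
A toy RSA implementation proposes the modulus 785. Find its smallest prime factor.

5

785 is odd.
Digit sum 20, not divisible by 3.
Ends in 5: divisible by 5.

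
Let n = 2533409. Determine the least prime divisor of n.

2533409 is odd.
Digit sum 26, not divisible by 3.
Ends in 9: not divisible by 5.
7: 2533409 = 7·361915 + 4
11: 2533409 = 11·230309 + 10
13: 2533409 = 13·194877 + 8
17: 2533409 = 17·149024 + 1
19: 2533409 = 19·133337 + 6
23: 2533409 = 23·110148 + 5
29: 2533409 = 29·87358 + 27
31: 2533409 = 31·81722 + 27
37: 2533409 = 37·68470 + 19
41: 2533409 = 41·61790 + 19
43: 2533409 = 43·58916 + 21
47: 2533409 = 47·53902 + 15
53: 2533409 = 53·47800 + 9
59: 2533409 = 59·42939 + 8
61: 2533409 = 61·41531 + 18
67: 2533409 = 67·37812 + 5
71: 2533409 = 71·35681 + 58
73: 2533409 = 73·34704 + 17
79: 2533409 = 79·32068 + 37
83: 2533409 = 83·30523

83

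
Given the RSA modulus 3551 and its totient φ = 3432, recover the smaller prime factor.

φ(n) = (p−1)(q−1) = n − (p+q) + 1, so p + q = 3551 − 3432 + 1 = 120.
p and q are the roots of t² − 120t + 3551 = 0.
Discriminant: 120² − 4·3551 = 14400 − 14204 = 196; √196 = 14.
q = (120 − 14)/2 = 53, p = (120 + 14)/2 = 67.
Check: 53 · 67 = 3551.

53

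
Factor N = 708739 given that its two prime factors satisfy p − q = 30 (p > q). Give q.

Since p = q + 30, we have 708739 = q(q + 30), so q² + 30q − 708739 = 0.
Discriminant: 30² + 4·708739 = 900 + 2834956 = 2835856; √2835856 = 1684.
q = (−30 + 1684)/2 = 827, and p = q + 30 = 857.
Check: 827 · 857 = 708739.

827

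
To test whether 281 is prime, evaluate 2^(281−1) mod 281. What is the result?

1

2^1 ≡ 2 (mod 281)
2^2 ≡ 2^2 = 4 ≡ 4 (mod 281)
2^4 ≡ 4^2 = 16 ≡ 16 (mod 281)
2^8 ≡ 16^2 = 256 ≡ 256 (mod 281)
2^16 ≡ 256^2 = 65536 ≡ 63 (mod 281)
2^32 ≡ 63^2 = 3969 ≡ 35 (mod 281)
2^64 ≡ 35^2 = 1225 ≡ 101 (mod 281)
2^128 ≡ 101^2 = 10201 ≡ 85 (mod 281)
2^256 ≡ 85^2 = 7225 ≡ 200 (mod 281)
280 = 256 + 16 + 8 in binary powers of 2.
So 2^280 ≡ 200 · 63 · 256 ≡ 1 (mod 281).
Since the result is 1, base 2 gives no evidence that 281 is composite.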